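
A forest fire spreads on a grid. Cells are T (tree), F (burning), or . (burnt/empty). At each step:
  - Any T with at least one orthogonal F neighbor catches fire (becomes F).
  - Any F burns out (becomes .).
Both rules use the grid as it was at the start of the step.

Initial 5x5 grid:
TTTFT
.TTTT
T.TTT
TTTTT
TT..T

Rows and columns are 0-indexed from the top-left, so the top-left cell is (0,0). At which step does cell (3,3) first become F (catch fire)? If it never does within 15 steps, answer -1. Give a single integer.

Step 1: cell (3,3)='T' (+3 fires, +1 burnt)
Step 2: cell (3,3)='T' (+4 fires, +3 burnt)
Step 3: cell (3,3)='F' (+5 fires, +4 burnt)
  -> target ignites at step 3
Step 4: cell (3,3)='.' (+2 fires, +5 burnt)
Step 5: cell (3,3)='.' (+2 fires, +2 burnt)
Step 6: cell (3,3)='.' (+2 fires, +2 burnt)
Step 7: cell (3,3)='.' (+2 fires, +2 burnt)
Step 8: cell (3,3)='.' (+0 fires, +2 burnt)
  fire out at step 8

3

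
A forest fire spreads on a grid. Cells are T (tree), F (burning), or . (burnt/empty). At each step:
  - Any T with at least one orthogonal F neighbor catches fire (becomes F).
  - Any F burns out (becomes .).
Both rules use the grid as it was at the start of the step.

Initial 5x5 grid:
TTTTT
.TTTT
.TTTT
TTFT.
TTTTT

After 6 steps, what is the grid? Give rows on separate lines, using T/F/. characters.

Step 1: 4 trees catch fire, 1 burn out
  TTTTT
  .TTTT
  .TFTT
  TF.F.
  TTFTT
Step 2: 6 trees catch fire, 4 burn out
  TTTTT
  .TFTT
  .F.FT
  F....
  TF.FT
Step 3: 6 trees catch fire, 6 burn out
  TTFTT
  .F.FT
  ....F
  .....
  F...F
Step 4: 3 trees catch fire, 6 burn out
  TF.FT
  ....F
  .....
  .....
  .....
Step 5: 2 trees catch fire, 3 burn out
  F...F
  .....
  .....
  .....
  .....
Step 6: 0 trees catch fire, 2 burn out
  .....
  .....
  .....
  .....
  .....

.....
.....
.....
.....
.....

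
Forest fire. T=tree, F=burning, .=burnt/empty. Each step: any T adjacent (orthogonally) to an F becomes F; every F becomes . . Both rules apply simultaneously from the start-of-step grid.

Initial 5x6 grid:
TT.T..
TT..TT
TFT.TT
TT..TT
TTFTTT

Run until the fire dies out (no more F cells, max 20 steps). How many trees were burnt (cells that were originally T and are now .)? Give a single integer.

Answer: 19

Derivation:
Step 1: +6 fires, +2 burnt (F count now 6)
Step 2: +5 fires, +6 burnt (F count now 5)
Step 3: +3 fires, +5 burnt (F count now 3)
Step 4: +2 fires, +3 burnt (F count now 2)
Step 5: +2 fires, +2 burnt (F count now 2)
Step 6: +1 fires, +2 burnt (F count now 1)
Step 7: +0 fires, +1 burnt (F count now 0)
Fire out after step 7
Initially T: 20, now '.': 29
Total burnt (originally-T cells now '.'): 19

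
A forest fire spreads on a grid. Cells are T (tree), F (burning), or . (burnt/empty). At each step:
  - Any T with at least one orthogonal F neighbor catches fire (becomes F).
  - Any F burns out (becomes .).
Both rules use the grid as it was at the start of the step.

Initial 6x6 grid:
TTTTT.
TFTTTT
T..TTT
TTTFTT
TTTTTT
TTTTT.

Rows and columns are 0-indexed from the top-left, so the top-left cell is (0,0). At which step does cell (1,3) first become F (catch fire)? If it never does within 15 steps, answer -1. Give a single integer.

Step 1: cell (1,3)='T' (+7 fires, +2 burnt)
Step 2: cell (1,3)='F' (+10 fires, +7 burnt)
  -> target ignites at step 2
Step 3: cell (1,3)='.' (+8 fires, +10 burnt)
Step 4: cell (1,3)='.' (+4 fires, +8 burnt)
Step 5: cell (1,3)='.' (+1 fires, +4 burnt)
Step 6: cell (1,3)='.' (+0 fires, +1 burnt)
  fire out at step 6

2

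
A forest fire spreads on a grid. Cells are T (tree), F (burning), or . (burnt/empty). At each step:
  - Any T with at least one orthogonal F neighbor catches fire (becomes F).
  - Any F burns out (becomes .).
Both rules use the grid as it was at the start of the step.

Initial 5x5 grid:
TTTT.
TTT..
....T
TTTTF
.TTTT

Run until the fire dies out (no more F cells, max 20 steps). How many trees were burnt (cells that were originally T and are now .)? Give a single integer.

Answer: 9

Derivation:
Step 1: +3 fires, +1 burnt (F count now 3)
Step 2: +2 fires, +3 burnt (F count now 2)
Step 3: +2 fires, +2 burnt (F count now 2)
Step 4: +2 fires, +2 burnt (F count now 2)
Step 5: +0 fires, +2 burnt (F count now 0)
Fire out after step 5
Initially T: 16, now '.': 18
Total burnt (originally-T cells now '.'): 9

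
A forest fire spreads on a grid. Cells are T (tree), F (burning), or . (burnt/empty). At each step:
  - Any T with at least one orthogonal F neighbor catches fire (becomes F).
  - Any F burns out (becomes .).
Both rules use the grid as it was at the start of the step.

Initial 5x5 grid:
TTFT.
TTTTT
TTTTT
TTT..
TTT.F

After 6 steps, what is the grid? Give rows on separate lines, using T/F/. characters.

Step 1: 3 trees catch fire, 2 burn out
  TF.F.
  TTFTT
  TTTTT
  TTT..
  TTT..
Step 2: 4 trees catch fire, 3 burn out
  F....
  TF.FT
  TTFTT
  TTT..
  TTT..
Step 3: 5 trees catch fire, 4 burn out
  .....
  F...F
  TF.FT
  TTF..
  TTT..
Step 4: 4 trees catch fire, 5 burn out
  .....
  .....
  F...F
  TF...
  TTF..
Step 5: 2 trees catch fire, 4 burn out
  .....
  .....
  .....
  F....
  TF...
Step 6: 1 trees catch fire, 2 burn out
  .....
  .....
  .....
  .....
  F....

.....
.....
.....
.....
F....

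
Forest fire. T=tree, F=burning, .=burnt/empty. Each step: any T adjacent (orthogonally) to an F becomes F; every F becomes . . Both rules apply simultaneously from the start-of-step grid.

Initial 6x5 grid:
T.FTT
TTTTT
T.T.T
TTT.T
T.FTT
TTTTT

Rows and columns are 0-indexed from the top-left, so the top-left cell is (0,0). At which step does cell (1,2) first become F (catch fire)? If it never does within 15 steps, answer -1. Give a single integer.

Step 1: cell (1,2)='F' (+5 fires, +2 burnt)
  -> target ignites at step 1
Step 2: cell (1,2)='.' (+8 fires, +5 burnt)
Step 3: cell (1,2)='.' (+6 fires, +8 burnt)
Step 4: cell (1,2)='.' (+4 fires, +6 burnt)
Step 5: cell (1,2)='.' (+0 fires, +4 burnt)
  fire out at step 5

1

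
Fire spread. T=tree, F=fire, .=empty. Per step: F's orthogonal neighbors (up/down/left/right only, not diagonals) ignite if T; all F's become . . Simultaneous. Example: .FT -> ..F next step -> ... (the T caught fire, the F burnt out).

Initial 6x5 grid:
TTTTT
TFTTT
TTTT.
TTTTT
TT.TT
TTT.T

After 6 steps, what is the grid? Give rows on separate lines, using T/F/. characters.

Step 1: 4 trees catch fire, 1 burn out
  TFTTT
  F.FTT
  TFTT.
  TTTTT
  TT.TT
  TTT.T
Step 2: 6 trees catch fire, 4 burn out
  F.FTT
  ...FT
  F.FT.
  TFTTT
  TT.TT
  TTT.T
Step 3: 6 trees catch fire, 6 burn out
  ...FT
  ....F
  ...F.
  F.FTT
  TF.TT
  TTT.T
Step 4: 4 trees catch fire, 6 burn out
  ....F
  .....
  .....
  ...FT
  F..TT
  TFT.T
Step 5: 4 trees catch fire, 4 burn out
  .....
  .....
  .....
  ....F
  ...FT
  F.F.T
Step 6: 1 trees catch fire, 4 burn out
  .....
  .....
  .....
  .....
  ....F
  ....T

.....
.....
.....
.....
....F
....T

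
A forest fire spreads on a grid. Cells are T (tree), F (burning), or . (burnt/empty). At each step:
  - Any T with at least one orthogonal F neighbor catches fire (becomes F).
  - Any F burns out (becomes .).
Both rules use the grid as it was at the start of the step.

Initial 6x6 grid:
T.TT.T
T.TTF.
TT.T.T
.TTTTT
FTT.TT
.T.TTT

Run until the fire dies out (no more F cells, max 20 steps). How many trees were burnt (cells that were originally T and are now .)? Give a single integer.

Step 1: +2 fires, +2 burnt (F count now 2)
Step 2: +6 fires, +2 burnt (F count now 6)
Step 3: +4 fires, +6 burnt (F count now 4)
Step 4: +2 fires, +4 burnt (F count now 2)
Step 5: +3 fires, +2 burnt (F count now 3)
Step 6: +4 fires, +3 burnt (F count now 4)
Step 7: +2 fires, +4 burnt (F count now 2)
Step 8: +0 fires, +2 burnt (F count now 0)
Fire out after step 8
Initially T: 24, now '.': 35
Total burnt (originally-T cells now '.'): 23

Answer: 23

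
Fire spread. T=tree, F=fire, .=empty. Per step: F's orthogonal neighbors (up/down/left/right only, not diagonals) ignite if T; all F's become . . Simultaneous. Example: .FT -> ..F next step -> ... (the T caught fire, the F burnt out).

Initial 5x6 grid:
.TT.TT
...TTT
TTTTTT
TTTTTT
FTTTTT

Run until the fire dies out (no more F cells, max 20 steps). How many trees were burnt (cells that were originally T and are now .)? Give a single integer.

Step 1: +2 fires, +1 burnt (F count now 2)
Step 2: +3 fires, +2 burnt (F count now 3)
Step 3: +3 fires, +3 burnt (F count now 3)
Step 4: +3 fires, +3 burnt (F count now 3)
Step 5: +3 fires, +3 burnt (F count now 3)
Step 6: +3 fires, +3 burnt (F count now 3)
Step 7: +2 fires, +3 burnt (F count now 2)
Step 8: +2 fires, +2 burnt (F count now 2)
Step 9: +1 fires, +2 burnt (F count now 1)
Step 10: +0 fires, +1 burnt (F count now 0)
Fire out after step 10
Initially T: 24, now '.': 28
Total burnt (originally-T cells now '.'): 22

Answer: 22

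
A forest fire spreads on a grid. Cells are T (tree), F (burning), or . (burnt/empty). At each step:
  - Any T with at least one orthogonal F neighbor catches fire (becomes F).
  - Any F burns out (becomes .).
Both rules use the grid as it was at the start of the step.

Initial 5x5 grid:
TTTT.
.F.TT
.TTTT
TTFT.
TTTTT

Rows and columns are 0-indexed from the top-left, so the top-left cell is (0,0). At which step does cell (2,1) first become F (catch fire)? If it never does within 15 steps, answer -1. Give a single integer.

Step 1: cell (2,1)='F' (+6 fires, +2 burnt)
  -> target ignites at step 1
Step 2: cell (2,1)='.' (+6 fires, +6 burnt)
Step 3: cell (2,1)='.' (+5 fires, +6 burnt)
Step 4: cell (2,1)='.' (+1 fires, +5 burnt)
Step 5: cell (2,1)='.' (+0 fires, +1 burnt)
  fire out at step 5

1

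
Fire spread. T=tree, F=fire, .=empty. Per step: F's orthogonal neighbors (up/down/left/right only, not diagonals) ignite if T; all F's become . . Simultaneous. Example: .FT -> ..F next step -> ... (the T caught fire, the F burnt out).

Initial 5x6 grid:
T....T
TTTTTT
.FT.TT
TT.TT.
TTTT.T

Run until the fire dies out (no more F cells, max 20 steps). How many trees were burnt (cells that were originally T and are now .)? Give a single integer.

Step 1: +3 fires, +1 burnt (F count now 3)
Step 2: +4 fires, +3 burnt (F count now 4)
Step 3: +4 fires, +4 burnt (F count now 4)
Step 4: +2 fires, +4 burnt (F count now 2)
Step 5: +3 fires, +2 burnt (F count now 3)
Step 6: +3 fires, +3 burnt (F count now 3)
Step 7: +0 fires, +3 burnt (F count now 0)
Fire out after step 7
Initially T: 20, now '.': 29
Total burnt (originally-T cells now '.'): 19

Answer: 19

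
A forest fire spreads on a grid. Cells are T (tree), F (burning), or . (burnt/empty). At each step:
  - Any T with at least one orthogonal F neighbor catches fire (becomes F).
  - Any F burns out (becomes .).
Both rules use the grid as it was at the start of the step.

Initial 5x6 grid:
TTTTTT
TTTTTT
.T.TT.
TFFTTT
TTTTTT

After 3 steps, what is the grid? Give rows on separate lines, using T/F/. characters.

Step 1: 5 trees catch fire, 2 burn out
  TTTTTT
  TTTTTT
  .F.TT.
  F..FTT
  TFFTTT
Step 2: 5 trees catch fire, 5 burn out
  TTTTTT
  TFTTTT
  ...FT.
  ....FT
  F..FTT
Step 3: 7 trees catch fire, 5 burn out
  TFTTTT
  F.FFTT
  ....F.
  .....F
  ....FT

TFTTTT
F.FFTT
....F.
.....F
....FT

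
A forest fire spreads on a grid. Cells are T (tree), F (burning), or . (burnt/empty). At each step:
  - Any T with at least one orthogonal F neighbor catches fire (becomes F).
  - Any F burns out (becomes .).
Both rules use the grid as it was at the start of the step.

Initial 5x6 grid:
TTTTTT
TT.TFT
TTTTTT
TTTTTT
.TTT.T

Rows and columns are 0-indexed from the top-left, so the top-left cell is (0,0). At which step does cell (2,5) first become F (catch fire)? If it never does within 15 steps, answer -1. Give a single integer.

Step 1: cell (2,5)='T' (+4 fires, +1 burnt)
Step 2: cell (2,5)='F' (+5 fires, +4 burnt)
  -> target ignites at step 2
Step 3: cell (2,5)='.' (+4 fires, +5 burnt)
Step 4: cell (2,5)='.' (+5 fires, +4 burnt)
Step 5: cell (2,5)='.' (+5 fires, +5 burnt)
Step 6: cell (2,5)='.' (+3 fires, +5 burnt)
Step 7: cell (2,5)='.' (+0 fires, +3 burnt)
  fire out at step 7

2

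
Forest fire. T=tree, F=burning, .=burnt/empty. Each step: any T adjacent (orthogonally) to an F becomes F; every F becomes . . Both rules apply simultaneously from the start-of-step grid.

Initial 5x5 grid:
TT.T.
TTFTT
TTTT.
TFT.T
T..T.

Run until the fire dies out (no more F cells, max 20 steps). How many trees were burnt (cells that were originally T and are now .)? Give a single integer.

Step 1: +6 fires, +2 burnt (F count now 6)
Step 2: +7 fires, +6 burnt (F count now 7)
Step 3: +1 fires, +7 burnt (F count now 1)
Step 4: +0 fires, +1 burnt (F count now 0)
Fire out after step 4
Initially T: 16, now '.': 23
Total burnt (originally-T cells now '.'): 14

Answer: 14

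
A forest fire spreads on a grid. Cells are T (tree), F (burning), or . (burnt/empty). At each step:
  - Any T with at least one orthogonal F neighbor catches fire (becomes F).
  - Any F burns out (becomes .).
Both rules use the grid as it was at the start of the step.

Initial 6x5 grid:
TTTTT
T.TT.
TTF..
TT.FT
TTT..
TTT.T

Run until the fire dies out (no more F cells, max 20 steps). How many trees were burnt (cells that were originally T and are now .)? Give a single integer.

Answer: 19

Derivation:
Step 1: +3 fires, +2 burnt (F count now 3)
Step 2: +4 fires, +3 burnt (F count now 4)
Step 3: +5 fires, +4 burnt (F count now 5)
Step 4: +5 fires, +5 burnt (F count now 5)
Step 5: +2 fires, +5 burnt (F count now 2)
Step 6: +0 fires, +2 burnt (F count now 0)
Fire out after step 6
Initially T: 20, now '.': 29
Total burnt (originally-T cells now '.'): 19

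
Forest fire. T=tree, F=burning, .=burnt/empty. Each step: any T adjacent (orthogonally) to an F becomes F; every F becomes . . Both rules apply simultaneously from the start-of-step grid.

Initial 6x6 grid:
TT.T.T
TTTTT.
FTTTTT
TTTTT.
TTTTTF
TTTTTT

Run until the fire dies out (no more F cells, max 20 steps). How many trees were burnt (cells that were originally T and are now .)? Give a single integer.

Step 1: +5 fires, +2 burnt (F count now 5)
Step 2: +8 fires, +5 burnt (F count now 8)
Step 3: +10 fires, +8 burnt (F count now 10)
Step 4: +5 fires, +10 burnt (F count now 5)
Step 5: +1 fires, +5 burnt (F count now 1)
Step 6: +0 fires, +1 burnt (F count now 0)
Fire out after step 6
Initially T: 30, now '.': 35
Total burnt (originally-T cells now '.'): 29

Answer: 29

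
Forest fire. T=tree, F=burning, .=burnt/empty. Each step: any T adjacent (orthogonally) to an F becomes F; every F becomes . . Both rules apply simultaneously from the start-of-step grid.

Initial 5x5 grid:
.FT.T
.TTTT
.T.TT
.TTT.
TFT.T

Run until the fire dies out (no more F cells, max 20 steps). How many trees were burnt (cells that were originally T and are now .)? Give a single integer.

Answer: 14

Derivation:
Step 1: +5 fires, +2 burnt (F count now 5)
Step 2: +3 fires, +5 burnt (F count now 3)
Step 3: +2 fires, +3 burnt (F count now 2)
Step 4: +2 fires, +2 burnt (F count now 2)
Step 5: +2 fires, +2 burnt (F count now 2)
Step 6: +0 fires, +2 burnt (F count now 0)
Fire out after step 6
Initially T: 15, now '.': 24
Total burnt (originally-T cells now '.'): 14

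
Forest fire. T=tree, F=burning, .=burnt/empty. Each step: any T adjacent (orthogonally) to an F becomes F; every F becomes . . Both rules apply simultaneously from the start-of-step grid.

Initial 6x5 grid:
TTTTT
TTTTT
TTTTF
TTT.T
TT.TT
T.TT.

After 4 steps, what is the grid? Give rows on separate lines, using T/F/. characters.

Step 1: 3 trees catch fire, 1 burn out
  TTTTT
  TTTTF
  TTTF.
  TTT.F
  TT.TT
  T.TT.
Step 2: 4 trees catch fire, 3 burn out
  TTTTF
  TTTF.
  TTF..
  TTT..
  TT.TF
  T.TT.
Step 3: 5 trees catch fire, 4 burn out
  TTTF.
  TTF..
  TF...
  TTF..
  TT.F.
  T.TT.
Step 4: 5 trees catch fire, 5 burn out
  TTF..
  TF...
  F....
  TF...
  TT...
  T.TF.

TTF..
TF...
F....
TF...
TT...
T.TF.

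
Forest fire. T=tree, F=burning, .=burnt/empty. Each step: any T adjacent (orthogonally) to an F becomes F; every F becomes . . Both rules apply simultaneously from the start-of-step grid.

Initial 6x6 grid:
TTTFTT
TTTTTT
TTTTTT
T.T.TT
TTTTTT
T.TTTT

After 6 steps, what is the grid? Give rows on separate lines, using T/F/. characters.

Step 1: 3 trees catch fire, 1 burn out
  TTF.FT
  TTTFTT
  TTTTTT
  T.T.TT
  TTTTTT
  T.TTTT
Step 2: 5 trees catch fire, 3 burn out
  TF...F
  TTF.FT
  TTTFTT
  T.T.TT
  TTTTTT
  T.TTTT
Step 3: 5 trees catch fire, 5 burn out
  F.....
  TF...F
  TTF.FT
  T.T.TT
  TTTTTT
  T.TTTT
Step 4: 5 trees catch fire, 5 burn out
  ......
  F.....
  TF...F
  T.F.FT
  TTTTTT
  T.TTTT
Step 5: 4 trees catch fire, 5 burn out
  ......
  ......
  F.....
  T....F
  TTFTFT
  T.TTTT
Step 6: 6 trees catch fire, 4 burn out
  ......
  ......
  ......
  F.....
  TF.F.F
  T.FTFT

......
......
......
F.....
TF.F.F
T.FTFT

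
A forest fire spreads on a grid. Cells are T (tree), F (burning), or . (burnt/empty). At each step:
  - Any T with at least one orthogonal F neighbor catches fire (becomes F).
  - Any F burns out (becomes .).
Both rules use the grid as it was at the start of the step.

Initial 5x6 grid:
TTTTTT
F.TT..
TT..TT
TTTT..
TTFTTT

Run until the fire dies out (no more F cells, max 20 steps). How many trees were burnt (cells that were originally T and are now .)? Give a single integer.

Step 1: +5 fires, +2 burnt (F count now 5)
Step 2: +7 fires, +5 burnt (F count now 7)
Step 3: +2 fires, +7 burnt (F count now 2)
Step 4: +2 fires, +2 burnt (F count now 2)
Step 5: +2 fires, +2 burnt (F count now 2)
Step 6: +1 fires, +2 burnt (F count now 1)
Step 7: +0 fires, +1 burnt (F count now 0)
Fire out after step 7
Initially T: 21, now '.': 28
Total burnt (originally-T cells now '.'): 19

Answer: 19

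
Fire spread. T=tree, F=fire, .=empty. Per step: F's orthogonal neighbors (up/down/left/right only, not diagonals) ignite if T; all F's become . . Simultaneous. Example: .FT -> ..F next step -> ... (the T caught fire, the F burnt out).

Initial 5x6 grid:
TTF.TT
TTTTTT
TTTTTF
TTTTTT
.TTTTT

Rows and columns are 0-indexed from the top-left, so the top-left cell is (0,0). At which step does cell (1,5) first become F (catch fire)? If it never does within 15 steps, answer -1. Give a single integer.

Step 1: cell (1,5)='F' (+5 fires, +2 burnt)
  -> target ignites at step 1
Step 2: cell (1,5)='.' (+9 fires, +5 burnt)
Step 3: cell (1,5)='.' (+6 fires, +9 burnt)
Step 4: cell (1,5)='.' (+4 fires, +6 burnt)
Step 5: cell (1,5)='.' (+2 fires, +4 burnt)
Step 6: cell (1,5)='.' (+0 fires, +2 burnt)
  fire out at step 6

1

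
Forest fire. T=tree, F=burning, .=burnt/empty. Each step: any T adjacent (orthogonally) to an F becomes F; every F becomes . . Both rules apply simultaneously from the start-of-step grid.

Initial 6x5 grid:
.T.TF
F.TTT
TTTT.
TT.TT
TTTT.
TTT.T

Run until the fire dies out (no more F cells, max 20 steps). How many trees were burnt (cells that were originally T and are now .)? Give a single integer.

Answer: 19

Derivation:
Step 1: +3 fires, +2 burnt (F count now 3)
Step 2: +3 fires, +3 burnt (F count now 3)
Step 3: +5 fires, +3 burnt (F count now 5)
Step 4: +3 fires, +5 burnt (F count now 3)
Step 5: +4 fires, +3 burnt (F count now 4)
Step 6: +1 fires, +4 burnt (F count now 1)
Step 7: +0 fires, +1 burnt (F count now 0)
Fire out after step 7
Initially T: 21, now '.': 28
Total burnt (originally-T cells now '.'): 19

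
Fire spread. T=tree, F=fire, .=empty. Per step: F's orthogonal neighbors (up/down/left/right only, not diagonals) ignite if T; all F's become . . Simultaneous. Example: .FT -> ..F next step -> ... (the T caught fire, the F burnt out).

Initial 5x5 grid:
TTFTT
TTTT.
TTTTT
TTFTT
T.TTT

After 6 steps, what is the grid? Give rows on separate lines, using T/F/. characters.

Step 1: 7 trees catch fire, 2 burn out
  TF.FT
  TTFT.
  TTFTT
  TF.FT
  T.FTT
Step 2: 9 trees catch fire, 7 burn out
  F...F
  TF.F.
  TF.FT
  F...F
  T..FT
Step 3: 5 trees catch fire, 9 burn out
  .....
  F....
  F...F
  .....
  F...F
Step 4: 0 trees catch fire, 5 burn out
  .....
  .....
  .....
  .....
  .....
Step 5: 0 trees catch fire, 0 burn out
  .....
  .....
  .....
  .....
  .....
Step 6: 0 trees catch fire, 0 burn out
  .....
  .....
  .....
  .....
  .....

.....
.....
.....
.....
.....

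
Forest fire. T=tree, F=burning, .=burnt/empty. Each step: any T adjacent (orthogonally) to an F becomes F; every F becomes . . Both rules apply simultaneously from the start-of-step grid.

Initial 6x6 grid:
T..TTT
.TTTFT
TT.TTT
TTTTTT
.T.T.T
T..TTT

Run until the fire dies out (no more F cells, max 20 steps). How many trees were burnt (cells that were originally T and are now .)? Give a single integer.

Answer: 24

Derivation:
Step 1: +4 fires, +1 burnt (F count now 4)
Step 2: +6 fires, +4 burnt (F count now 6)
Step 3: +3 fires, +6 burnt (F count now 3)
Step 4: +4 fires, +3 burnt (F count now 4)
Step 5: +4 fires, +4 burnt (F count now 4)
Step 6: +3 fires, +4 burnt (F count now 3)
Step 7: +0 fires, +3 burnt (F count now 0)
Fire out after step 7
Initially T: 26, now '.': 34
Total burnt (originally-T cells now '.'): 24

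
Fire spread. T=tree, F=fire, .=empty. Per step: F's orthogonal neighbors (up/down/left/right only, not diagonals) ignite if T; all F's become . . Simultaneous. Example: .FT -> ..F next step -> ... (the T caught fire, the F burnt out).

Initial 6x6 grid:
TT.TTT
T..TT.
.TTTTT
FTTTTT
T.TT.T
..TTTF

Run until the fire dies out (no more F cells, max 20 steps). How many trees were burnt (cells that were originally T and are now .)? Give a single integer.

Step 1: +4 fires, +2 burnt (F count now 4)
Step 2: +4 fires, +4 burnt (F count now 4)
Step 3: +7 fires, +4 burnt (F count now 7)
Step 4: +2 fires, +7 burnt (F count now 2)
Step 5: +2 fires, +2 burnt (F count now 2)
Step 6: +2 fires, +2 burnt (F count now 2)
Step 7: +1 fires, +2 burnt (F count now 1)
Step 8: +0 fires, +1 burnt (F count now 0)
Fire out after step 8
Initially T: 25, now '.': 33
Total burnt (originally-T cells now '.'): 22

Answer: 22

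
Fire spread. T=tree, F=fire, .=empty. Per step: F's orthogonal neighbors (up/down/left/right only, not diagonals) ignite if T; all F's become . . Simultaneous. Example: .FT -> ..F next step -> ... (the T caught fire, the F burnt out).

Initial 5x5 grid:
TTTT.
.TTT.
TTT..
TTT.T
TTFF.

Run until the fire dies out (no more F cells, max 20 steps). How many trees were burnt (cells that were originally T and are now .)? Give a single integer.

Step 1: +2 fires, +2 burnt (F count now 2)
Step 2: +3 fires, +2 burnt (F count now 3)
Step 3: +3 fires, +3 burnt (F count now 3)
Step 4: +4 fires, +3 burnt (F count now 4)
Step 5: +2 fires, +4 burnt (F count now 2)
Step 6: +1 fires, +2 burnt (F count now 1)
Step 7: +0 fires, +1 burnt (F count now 0)
Fire out after step 7
Initially T: 16, now '.': 24
Total burnt (originally-T cells now '.'): 15

Answer: 15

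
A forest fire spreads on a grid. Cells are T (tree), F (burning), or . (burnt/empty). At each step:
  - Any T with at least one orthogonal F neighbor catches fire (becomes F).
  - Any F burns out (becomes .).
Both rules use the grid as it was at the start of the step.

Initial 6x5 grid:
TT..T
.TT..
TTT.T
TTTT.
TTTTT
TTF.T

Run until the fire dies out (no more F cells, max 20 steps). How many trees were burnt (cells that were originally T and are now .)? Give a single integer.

Step 1: +2 fires, +1 burnt (F count now 2)
Step 2: +4 fires, +2 burnt (F count now 4)
Step 3: +5 fires, +4 burnt (F count now 5)
Step 4: +4 fires, +5 burnt (F count now 4)
Step 5: +2 fires, +4 burnt (F count now 2)
Step 6: +1 fires, +2 burnt (F count now 1)
Step 7: +1 fires, +1 burnt (F count now 1)
Step 8: +0 fires, +1 burnt (F count now 0)
Fire out after step 8
Initially T: 21, now '.': 28
Total burnt (originally-T cells now '.'): 19

Answer: 19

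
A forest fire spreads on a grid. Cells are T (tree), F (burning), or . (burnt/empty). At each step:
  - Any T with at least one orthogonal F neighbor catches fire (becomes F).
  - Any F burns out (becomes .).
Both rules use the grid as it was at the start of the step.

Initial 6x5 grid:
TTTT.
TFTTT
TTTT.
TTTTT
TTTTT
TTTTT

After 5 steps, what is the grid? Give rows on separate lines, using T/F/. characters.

Step 1: 4 trees catch fire, 1 burn out
  TFTT.
  F.FTT
  TFTT.
  TTTTT
  TTTTT
  TTTTT
Step 2: 6 trees catch fire, 4 burn out
  F.FT.
  ...FT
  F.FT.
  TFTTT
  TTTTT
  TTTTT
Step 3: 6 trees catch fire, 6 burn out
  ...F.
  ....F
  ...F.
  F.FTT
  TFTTT
  TTTTT
Step 4: 4 trees catch fire, 6 burn out
  .....
  .....
  .....
  ...FT
  F.FTT
  TFTTT
Step 5: 4 trees catch fire, 4 burn out
  .....
  .....
  .....
  ....F
  ...FT
  F.FTT

.....
.....
.....
....F
...FT
F.FTT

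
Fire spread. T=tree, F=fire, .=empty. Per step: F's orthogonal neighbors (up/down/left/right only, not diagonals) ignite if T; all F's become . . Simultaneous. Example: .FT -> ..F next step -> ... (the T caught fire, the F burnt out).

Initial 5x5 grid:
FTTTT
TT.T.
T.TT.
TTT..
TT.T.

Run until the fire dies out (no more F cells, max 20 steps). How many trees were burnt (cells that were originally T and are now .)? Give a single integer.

Answer: 15

Derivation:
Step 1: +2 fires, +1 burnt (F count now 2)
Step 2: +3 fires, +2 burnt (F count now 3)
Step 3: +2 fires, +3 burnt (F count now 2)
Step 4: +4 fires, +2 burnt (F count now 4)
Step 5: +3 fires, +4 burnt (F count now 3)
Step 6: +1 fires, +3 burnt (F count now 1)
Step 7: +0 fires, +1 burnt (F count now 0)
Fire out after step 7
Initially T: 16, now '.': 24
Total burnt (originally-T cells now '.'): 15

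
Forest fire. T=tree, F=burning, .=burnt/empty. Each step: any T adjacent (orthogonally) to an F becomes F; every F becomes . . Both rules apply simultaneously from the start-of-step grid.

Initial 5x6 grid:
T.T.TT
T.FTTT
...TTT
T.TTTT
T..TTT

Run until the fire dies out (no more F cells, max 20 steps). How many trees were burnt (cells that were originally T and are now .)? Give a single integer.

Answer: 16

Derivation:
Step 1: +2 fires, +1 burnt (F count now 2)
Step 2: +2 fires, +2 burnt (F count now 2)
Step 3: +4 fires, +2 burnt (F count now 4)
Step 4: +5 fires, +4 burnt (F count now 5)
Step 5: +2 fires, +5 burnt (F count now 2)
Step 6: +1 fires, +2 burnt (F count now 1)
Step 7: +0 fires, +1 burnt (F count now 0)
Fire out after step 7
Initially T: 20, now '.': 26
Total burnt (originally-T cells now '.'): 16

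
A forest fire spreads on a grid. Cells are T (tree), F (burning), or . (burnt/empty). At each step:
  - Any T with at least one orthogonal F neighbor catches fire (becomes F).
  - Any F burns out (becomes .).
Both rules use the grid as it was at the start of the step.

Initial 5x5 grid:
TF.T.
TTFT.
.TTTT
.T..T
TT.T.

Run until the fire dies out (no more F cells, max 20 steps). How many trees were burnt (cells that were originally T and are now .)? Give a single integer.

Answer: 13

Derivation:
Step 1: +4 fires, +2 burnt (F count now 4)
Step 2: +4 fires, +4 burnt (F count now 4)
Step 3: +2 fires, +4 burnt (F count now 2)
Step 4: +2 fires, +2 burnt (F count now 2)
Step 5: +1 fires, +2 burnt (F count now 1)
Step 6: +0 fires, +1 burnt (F count now 0)
Fire out after step 6
Initially T: 14, now '.': 24
Total burnt (originally-T cells now '.'): 13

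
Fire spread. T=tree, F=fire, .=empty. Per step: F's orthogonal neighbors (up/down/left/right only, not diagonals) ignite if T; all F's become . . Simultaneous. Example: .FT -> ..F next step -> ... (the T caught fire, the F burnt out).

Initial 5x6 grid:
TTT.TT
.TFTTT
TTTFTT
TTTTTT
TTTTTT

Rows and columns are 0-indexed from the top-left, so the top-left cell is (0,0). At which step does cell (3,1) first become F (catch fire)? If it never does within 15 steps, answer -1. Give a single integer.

Step 1: cell (3,1)='T' (+6 fires, +2 burnt)
Step 2: cell (3,1)='T' (+7 fires, +6 burnt)
Step 3: cell (3,1)='F' (+8 fires, +7 burnt)
  -> target ignites at step 3
Step 4: cell (3,1)='.' (+4 fires, +8 burnt)
Step 5: cell (3,1)='.' (+1 fires, +4 burnt)
Step 6: cell (3,1)='.' (+0 fires, +1 burnt)
  fire out at step 6

3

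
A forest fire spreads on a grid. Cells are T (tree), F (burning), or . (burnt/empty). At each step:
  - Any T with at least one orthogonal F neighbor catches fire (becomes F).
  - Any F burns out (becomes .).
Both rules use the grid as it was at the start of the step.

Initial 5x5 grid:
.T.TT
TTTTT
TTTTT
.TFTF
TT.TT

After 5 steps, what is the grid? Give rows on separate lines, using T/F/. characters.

Step 1: 5 trees catch fire, 2 burn out
  .T.TT
  TTTTT
  TTFTF
  .F.F.
  TT.TF
Step 2: 6 trees catch fire, 5 burn out
  .T.TT
  TTFTF
  TF.F.
  .....
  TF.F.
Step 3: 5 trees catch fire, 6 burn out
  .T.TF
  TF.F.
  F....
  .....
  F....
Step 4: 3 trees catch fire, 5 burn out
  .F.F.
  F....
  .....
  .....
  .....
Step 5: 0 trees catch fire, 3 burn out
  .....
  .....
  .....
  .....
  .....

.....
.....
.....
.....
.....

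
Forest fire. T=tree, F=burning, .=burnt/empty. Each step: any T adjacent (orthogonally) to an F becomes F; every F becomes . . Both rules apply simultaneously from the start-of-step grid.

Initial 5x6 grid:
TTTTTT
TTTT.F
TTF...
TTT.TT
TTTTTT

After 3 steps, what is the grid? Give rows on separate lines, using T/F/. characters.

Step 1: 4 trees catch fire, 2 burn out
  TTTTTF
  TTFT..
  TF....
  TTF.TT
  TTTTTT
Step 2: 7 trees catch fire, 4 burn out
  TTFTF.
  TF.F..
  F.....
  TF..TT
  TTFTTT
Step 3: 6 trees catch fire, 7 burn out
  TF.F..
  F.....
  ......
  F...TT
  TF.FTT

TF.F..
F.....
......
F...TT
TF.FTT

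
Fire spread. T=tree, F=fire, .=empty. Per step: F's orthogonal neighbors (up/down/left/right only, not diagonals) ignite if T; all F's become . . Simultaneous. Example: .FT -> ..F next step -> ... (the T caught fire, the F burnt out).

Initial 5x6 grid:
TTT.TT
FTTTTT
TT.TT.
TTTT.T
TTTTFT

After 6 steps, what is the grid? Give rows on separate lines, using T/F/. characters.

Step 1: 5 trees catch fire, 2 burn out
  FTT.TT
  .FTTTT
  FT.TT.
  TTTT.T
  TTTF.F
Step 2: 7 trees catch fire, 5 burn out
  .FT.TT
  ..FTTT
  .F.TT.
  FTTF.F
  TTF...
Step 3: 7 trees catch fire, 7 burn out
  ..F.TT
  ...FTT
  ...FT.
  .FF...
  FF....
Step 4: 2 trees catch fire, 7 burn out
  ....TT
  ....FT
  ....F.
  ......
  ......
Step 5: 2 trees catch fire, 2 burn out
  ....FT
  .....F
  ......
  ......
  ......
Step 6: 1 trees catch fire, 2 burn out
  .....F
  ......
  ......
  ......
  ......

.....F
......
......
......
......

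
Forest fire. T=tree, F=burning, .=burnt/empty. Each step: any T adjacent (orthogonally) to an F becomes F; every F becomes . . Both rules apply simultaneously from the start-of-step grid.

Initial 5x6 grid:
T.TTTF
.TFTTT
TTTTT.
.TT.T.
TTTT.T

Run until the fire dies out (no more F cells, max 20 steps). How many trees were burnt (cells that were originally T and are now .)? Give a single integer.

Answer: 19

Derivation:
Step 1: +6 fires, +2 burnt (F count now 6)
Step 2: +5 fires, +6 burnt (F count now 5)
Step 3: +4 fires, +5 burnt (F count now 4)
Step 4: +3 fires, +4 burnt (F count now 3)
Step 5: +1 fires, +3 burnt (F count now 1)
Step 6: +0 fires, +1 burnt (F count now 0)
Fire out after step 6
Initially T: 21, now '.': 28
Total burnt (originally-T cells now '.'): 19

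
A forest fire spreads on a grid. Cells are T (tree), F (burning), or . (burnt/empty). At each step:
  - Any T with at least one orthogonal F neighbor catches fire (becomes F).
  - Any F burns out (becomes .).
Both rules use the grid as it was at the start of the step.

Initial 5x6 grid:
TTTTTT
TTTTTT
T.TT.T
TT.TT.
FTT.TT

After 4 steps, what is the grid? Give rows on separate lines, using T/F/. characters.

Step 1: 2 trees catch fire, 1 burn out
  TTTTTT
  TTTTTT
  T.TT.T
  FT.TT.
  .FT.TT
Step 2: 3 trees catch fire, 2 burn out
  TTTTTT
  TTTTTT
  F.TT.T
  .F.TT.
  ..F.TT
Step 3: 1 trees catch fire, 3 burn out
  TTTTTT
  FTTTTT
  ..TT.T
  ...TT.
  ....TT
Step 4: 2 trees catch fire, 1 burn out
  FTTTTT
  .FTTTT
  ..TT.T
  ...TT.
  ....TT

FTTTTT
.FTTTT
..TT.T
...TT.
....TT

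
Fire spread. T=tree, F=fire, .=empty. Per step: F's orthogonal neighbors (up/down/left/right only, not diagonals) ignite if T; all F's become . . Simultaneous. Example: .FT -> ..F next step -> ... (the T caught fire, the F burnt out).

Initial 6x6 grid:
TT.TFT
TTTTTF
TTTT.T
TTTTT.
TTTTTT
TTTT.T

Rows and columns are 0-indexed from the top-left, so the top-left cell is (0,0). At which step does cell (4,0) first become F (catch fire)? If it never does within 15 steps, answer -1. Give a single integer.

Step 1: cell (4,0)='T' (+4 fires, +2 burnt)
Step 2: cell (4,0)='T' (+1 fires, +4 burnt)
Step 3: cell (4,0)='T' (+2 fires, +1 burnt)
Step 4: cell (4,0)='T' (+3 fires, +2 burnt)
Step 5: cell (4,0)='T' (+6 fires, +3 burnt)
Step 6: cell (4,0)='T' (+6 fires, +6 burnt)
Step 7: cell (4,0)='T' (+4 fires, +6 burnt)
Step 8: cell (4,0)='F' (+3 fires, +4 burnt)
  -> target ignites at step 8
Step 9: cell (4,0)='.' (+1 fires, +3 burnt)
Step 10: cell (4,0)='.' (+0 fires, +1 burnt)
  fire out at step 10

8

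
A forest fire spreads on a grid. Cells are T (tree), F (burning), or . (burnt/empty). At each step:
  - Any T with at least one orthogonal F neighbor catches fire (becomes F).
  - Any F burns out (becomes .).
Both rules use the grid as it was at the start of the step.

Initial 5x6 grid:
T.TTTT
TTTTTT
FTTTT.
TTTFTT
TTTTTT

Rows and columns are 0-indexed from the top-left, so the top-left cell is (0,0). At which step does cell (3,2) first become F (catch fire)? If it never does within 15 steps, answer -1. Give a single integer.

Step 1: cell (3,2)='F' (+7 fires, +2 burnt)
  -> target ignites at step 1
Step 2: cell (3,2)='.' (+10 fires, +7 burnt)
Step 3: cell (3,2)='.' (+5 fires, +10 burnt)
Step 4: cell (3,2)='.' (+3 fires, +5 burnt)
Step 5: cell (3,2)='.' (+1 fires, +3 burnt)
Step 6: cell (3,2)='.' (+0 fires, +1 burnt)
  fire out at step 6

1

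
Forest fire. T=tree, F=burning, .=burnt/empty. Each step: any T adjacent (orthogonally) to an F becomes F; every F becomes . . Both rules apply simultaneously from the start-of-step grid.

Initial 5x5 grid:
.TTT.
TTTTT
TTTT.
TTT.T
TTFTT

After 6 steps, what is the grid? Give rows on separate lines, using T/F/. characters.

Step 1: 3 trees catch fire, 1 burn out
  .TTT.
  TTTTT
  TTTT.
  TTF.T
  TF.FT
Step 2: 4 trees catch fire, 3 burn out
  .TTT.
  TTTTT
  TTFT.
  TF..T
  F...F
Step 3: 5 trees catch fire, 4 burn out
  .TTT.
  TTFTT
  TF.F.
  F...F
  .....
Step 4: 4 trees catch fire, 5 burn out
  .TFT.
  TF.FT
  F....
  .....
  .....
Step 5: 4 trees catch fire, 4 burn out
  .F.F.
  F...F
  .....
  .....
  .....
Step 6: 0 trees catch fire, 4 burn out
  .....
  .....
  .....
  .....
  .....

.....
.....
.....
.....
.....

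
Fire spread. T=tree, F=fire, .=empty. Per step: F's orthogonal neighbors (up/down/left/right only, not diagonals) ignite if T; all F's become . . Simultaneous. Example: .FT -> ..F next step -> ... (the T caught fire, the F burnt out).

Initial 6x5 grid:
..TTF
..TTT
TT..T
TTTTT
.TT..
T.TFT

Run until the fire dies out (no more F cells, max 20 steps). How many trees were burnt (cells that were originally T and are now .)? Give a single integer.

Answer: 17

Derivation:
Step 1: +4 fires, +2 burnt (F count now 4)
Step 2: +4 fires, +4 burnt (F count now 4)
Step 3: +4 fires, +4 burnt (F count now 4)
Step 4: +2 fires, +4 burnt (F count now 2)
Step 5: +2 fires, +2 burnt (F count now 2)
Step 6: +1 fires, +2 burnt (F count now 1)
Step 7: +0 fires, +1 burnt (F count now 0)
Fire out after step 7
Initially T: 18, now '.': 29
Total burnt (originally-T cells now '.'): 17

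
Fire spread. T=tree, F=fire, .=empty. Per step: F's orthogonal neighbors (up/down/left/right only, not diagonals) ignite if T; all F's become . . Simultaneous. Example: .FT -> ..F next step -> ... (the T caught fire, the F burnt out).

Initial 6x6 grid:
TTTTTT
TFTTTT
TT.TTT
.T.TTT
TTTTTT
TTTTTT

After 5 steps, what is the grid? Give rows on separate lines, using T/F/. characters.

Step 1: 4 trees catch fire, 1 burn out
  TFTTTT
  F.FTTT
  TF.TTT
  .T.TTT
  TTTTTT
  TTTTTT
Step 2: 5 trees catch fire, 4 burn out
  F.FTTT
  ...FTT
  F..TTT
  .F.TTT
  TTTTTT
  TTTTTT
Step 3: 4 trees catch fire, 5 burn out
  ...FTT
  ....FT
  ...FTT
  ...TTT
  TFTTTT
  TTTTTT
Step 4: 7 trees catch fire, 4 burn out
  ....FT
  .....F
  ....FT
  ...FTT
  F.FTTT
  TFTTTT
Step 5: 6 trees catch fire, 7 burn out
  .....F
  ......
  .....F
  ....FT
  ...FTT
  F.FTTT

.....F
......
.....F
....FT
...FTT
F.FTTT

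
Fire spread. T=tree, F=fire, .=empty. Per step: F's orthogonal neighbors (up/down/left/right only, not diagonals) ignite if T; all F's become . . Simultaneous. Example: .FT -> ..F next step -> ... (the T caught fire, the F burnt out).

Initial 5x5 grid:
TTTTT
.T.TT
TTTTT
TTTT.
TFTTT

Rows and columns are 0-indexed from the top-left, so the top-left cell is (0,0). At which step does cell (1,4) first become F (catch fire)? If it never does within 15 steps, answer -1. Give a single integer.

Step 1: cell (1,4)='T' (+3 fires, +1 burnt)
Step 2: cell (1,4)='T' (+4 fires, +3 burnt)
Step 3: cell (1,4)='T' (+5 fires, +4 burnt)
Step 4: cell (1,4)='T' (+2 fires, +5 burnt)
Step 5: cell (1,4)='T' (+4 fires, +2 burnt)
Step 6: cell (1,4)='F' (+2 fires, +4 burnt)
  -> target ignites at step 6
Step 7: cell (1,4)='.' (+1 fires, +2 burnt)
Step 8: cell (1,4)='.' (+0 fires, +1 burnt)
  fire out at step 8

6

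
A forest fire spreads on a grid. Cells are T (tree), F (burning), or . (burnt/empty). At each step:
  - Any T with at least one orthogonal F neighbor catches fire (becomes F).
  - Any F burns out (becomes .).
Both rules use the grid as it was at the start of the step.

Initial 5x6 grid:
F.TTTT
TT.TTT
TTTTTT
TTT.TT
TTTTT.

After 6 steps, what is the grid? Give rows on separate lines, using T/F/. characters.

Step 1: 1 trees catch fire, 1 burn out
  ..TTTT
  FT.TTT
  TTTTTT
  TTT.TT
  TTTTT.
Step 2: 2 trees catch fire, 1 burn out
  ..TTTT
  .F.TTT
  FTTTTT
  TTT.TT
  TTTTT.
Step 3: 2 trees catch fire, 2 burn out
  ..TTTT
  ...TTT
  .FTTTT
  FTT.TT
  TTTTT.
Step 4: 3 trees catch fire, 2 burn out
  ..TTTT
  ...TTT
  ..FTTT
  .FT.TT
  FTTTT.
Step 5: 3 trees catch fire, 3 burn out
  ..TTTT
  ...TTT
  ...FTT
  ..F.TT
  .FTTT.
Step 6: 3 trees catch fire, 3 burn out
  ..TTTT
  ...FTT
  ....FT
  ....TT
  ..FTT.

..TTTT
...FTT
....FT
....TT
..FTT.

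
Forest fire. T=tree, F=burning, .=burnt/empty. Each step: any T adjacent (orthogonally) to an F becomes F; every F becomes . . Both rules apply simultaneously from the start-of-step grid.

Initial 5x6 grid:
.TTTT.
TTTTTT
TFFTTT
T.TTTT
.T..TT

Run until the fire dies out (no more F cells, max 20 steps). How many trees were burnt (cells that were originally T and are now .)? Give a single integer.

Step 1: +5 fires, +2 burnt (F count now 5)
Step 2: +7 fires, +5 burnt (F count now 7)
Step 3: +4 fires, +7 burnt (F count now 4)
Step 4: +4 fires, +4 burnt (F count now 4)
Step 5: +1 fires, +4 burnt (F count now 1)
Step 6: +0 fires, +1 burnt (F count now 0)
Fire out after step 6
Initially T: 22, now '.': 29
Total burnt (originally-T cells now '.'): 21

Answer: 21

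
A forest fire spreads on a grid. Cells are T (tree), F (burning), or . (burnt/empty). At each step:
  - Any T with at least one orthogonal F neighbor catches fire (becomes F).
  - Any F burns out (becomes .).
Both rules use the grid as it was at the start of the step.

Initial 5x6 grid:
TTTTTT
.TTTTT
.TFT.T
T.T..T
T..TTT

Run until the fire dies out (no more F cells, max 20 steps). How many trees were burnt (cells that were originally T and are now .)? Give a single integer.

Step 1: +4 fires, +1 burnt (F count now 4)
Step 2: +3 fires, +4 burnt (F count now 3)
Step 3: +3 fires, +3 burnt (F count now 3)
Step 4: +3 fires, +3 burnt (F count now 3)
Step 5: +2 fires, +3 burnt (F count now 2)
Step 6: +1 fires, +2 burnt (F count now 1)
Step 7: +1 fires, +1 burnt (F count now 1)
Step 8: +1 fires, +1 burnt (F count now 1)
Step 9: +1 fires, +1 burnt (F count now 1)
Step 10: +0 fires, +1 burnt (F count now 0)
Fire out after step 10
Initially T: 21, now '.': 28
Total burnt (originally-T cells now '.'): 19

Answer: 19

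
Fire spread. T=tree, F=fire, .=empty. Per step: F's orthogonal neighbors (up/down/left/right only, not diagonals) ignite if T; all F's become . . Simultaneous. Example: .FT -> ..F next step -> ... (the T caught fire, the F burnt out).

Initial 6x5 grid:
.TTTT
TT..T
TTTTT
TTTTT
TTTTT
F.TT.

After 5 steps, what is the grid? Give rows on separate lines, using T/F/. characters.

Step 1: 1 trees catch fire, 1 burn out
  .TTTT
  TT..T
  TTTTT
  TTTTT
  FTTTT
  ..TT.
Step 2: 2 trees catch fire, 1 burn out
  .TTTT
  TT..T
  TTTTT
  FTTTT
  .FTTT
  ..TT.
Step 3: 3 trees catch fire, 2 burn out
  .TTTT
  TT..T
  FTTTT
  .FTTT
  ..FTT
  ..TT.
Step 4: 5 trees catch fire, 3 burn out
  .TTTT
  FT..T
  .FTTT
  ..FTT
  ...FT
  ..FT.
Step 5: 5 trees catch fire, 5 burn out
  .TTTT
  .F..T
  ..FTT
  ...FT
  ....F
  ...F.

.TTTT
.F..T
..FTT
...FT
....F
...F.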